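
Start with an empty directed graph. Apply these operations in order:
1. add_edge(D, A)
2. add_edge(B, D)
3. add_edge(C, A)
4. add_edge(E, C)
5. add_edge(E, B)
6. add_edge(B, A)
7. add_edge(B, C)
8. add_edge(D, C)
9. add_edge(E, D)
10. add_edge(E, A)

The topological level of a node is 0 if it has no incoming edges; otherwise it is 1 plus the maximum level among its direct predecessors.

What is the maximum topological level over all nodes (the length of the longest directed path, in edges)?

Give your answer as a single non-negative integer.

Op 1: add_edge(D, A). Edges now: 1
Op 2: add_edge(B, D). Edges now: 2
Op 3: add_edge(C, A). Edges now: 3
Op 4: add_edge(E, C). Edges now: 4
Op 5: add_edge(E, B). Edges now: 5
Op 6: add_edge(B, A). Edges now: 6
Op 7: add_edge(B, C). Edges now: 7
Op 8: add_edge(D, C). Edges now: 8
Op 9: add_edge(E, D). Edges now: 9
Op 10: add_edge(E, A). Edges now: 10
Compute levels (Kahn BFS):
  sources (in-degree 0): E
  process E: level=0
    E->A: in-degree(A)=3, level(A)>=1
    E->B: in-degree(B)=0, level(B)=1, enqueue
    E->C: in-degree(C)=2, level(C)>=1
    E->D: in-degree(D)=1, level(D)>=1
  process B: level=1
    B->A: in-degree(A)=2, level(A)>=2
    B->C: in-degree(C)=1, level(C)>=2
    B->D: in-degree(D)=0, level(D)=2, enqueue
  process D: level=2
    D->A: in-degree(A)=1, level(A)>=3
    D->C: in-degree(C)=0, level(C)=3, enqueue
  process C: level=3
    C->A: in-degree(A)=0, level(A)=4, enqueue
  process A: level=4
All levels: A:4, B:1, C:3, D:2, E:0
max level = 4

Answer: 4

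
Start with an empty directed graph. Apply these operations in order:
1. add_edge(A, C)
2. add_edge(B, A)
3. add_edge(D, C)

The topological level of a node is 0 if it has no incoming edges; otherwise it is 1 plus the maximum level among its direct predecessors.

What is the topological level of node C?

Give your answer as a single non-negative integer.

Answer: 2

Derivation:
Op 1: add_edge(A, C). Edges now: 1
Op 2: add_edge(B, A). Edges now: 2
Op 3: add_edge(D, C). Edges now: 3
Compute levels (Kahn BFS):
  sources (in-degree 0): B, D
  process B: level=0
    B->A: in-degree(A)=0, level(A)=1, enqueue
  process D: level=0
    D->C: in-degree(C)=1, level(C)>=1
  process A: level=1
    A->C: in-degree(C)=0, level(C)=2, enqueue
  process C: level=2
All levels: A:1, B:0, C:2, D:0
level(C) = 2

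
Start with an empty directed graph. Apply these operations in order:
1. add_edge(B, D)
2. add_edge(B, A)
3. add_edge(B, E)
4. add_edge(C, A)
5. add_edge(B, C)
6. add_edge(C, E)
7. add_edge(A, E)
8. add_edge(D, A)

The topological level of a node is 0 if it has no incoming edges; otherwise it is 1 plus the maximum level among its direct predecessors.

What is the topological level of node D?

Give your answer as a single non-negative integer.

Op 1: add_edge(B, D). Edges now: 1
Op 2: add_edge(B, A). Edges now: 2
Op 3: add_edge(B, E). Edges now: 3
Op 4: add_edge(C, A). Edges now: 4
Op 5: add_edge(B, C). Edges now: 5
Op 6: add_edge(C, E). Edges now: 6
Op 7: add_edge(A, E). Edges now: 7
Op 8: add_edge(D, A). Edges now: 8
Compute levels (Kahn BFS):
  sources (in-degree 0): B
  process B: level=0
    B->A: in-degree(A)=2, level(A)>=1
    B->C: in-degree(C)=0, level(C)=1, enqueue
    B->D: in-degree(D)=0, level(D)=1, enqueue
    B->E: in-degree(E)=2, level(E)>=1
  process C: level=1
    C->A: in-degree(A)=1, level(A)>=2
    C->E: in-degree(E)=1, level(E)>=2
  process D: level=1
    D->A: in-degree(A)=0, level(A)=2, enqueue
  process A: level=2
    A->E: in-degree(E)=0, level(E)=3, enqueue
  process E: level=3
All levels: A:2, B:0, C:1, D:1, E:3
level(D) = 1

Answer: 1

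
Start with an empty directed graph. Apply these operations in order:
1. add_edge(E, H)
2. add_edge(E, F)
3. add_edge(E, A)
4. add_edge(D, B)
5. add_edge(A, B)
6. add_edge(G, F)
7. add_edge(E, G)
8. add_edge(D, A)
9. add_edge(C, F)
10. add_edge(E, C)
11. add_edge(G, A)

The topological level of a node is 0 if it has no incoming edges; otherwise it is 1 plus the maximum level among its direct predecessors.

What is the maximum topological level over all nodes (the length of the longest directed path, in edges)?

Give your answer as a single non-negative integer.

Answer: 3

Derivation:
Op 1: add_edge(E, H). Edges now: 1
Op 2: add_edge(E, F). Edges now: 2
Op 3: add_edge(E, A). Edges now: 3
Op 4: add_edge(D, B). Edges now: 4
Op 5: add_edge(A, B). Edges now: 5
Op 6: add_edge(G, F). Edges now: 6
Op 7: add_edge(E, G). Edges now: 7
Op 8: add_edge(D, A). Edges now: 8
Op 9: add_edge(C, F). Edges now: 9
Op 10: add_edge(E, C). Edges now: 10
Op 11: add_edge(G, A). Edges now: 11
Compute levels (Kahn BFS):
  sources (in-degree 0): D, E
  process D: level=0
    D->A: in-degree(A)=2, level(A)>=1
    D->B: in-degree(B)=1, level(B)>=1
  process E: level=0
    E->A: in-degree(A)=1, level(A)>=1
    E->C: in-degree(C)=0, level(C)=1, enqueue
    E->F: in-degree(F)=2, level(F)>=1
    E->G: in-degree(G)=0, level(G)=1, enqueue
    E->H: in-degree(H)=0, level(H)=1, enqueue
  process C: level=1
    C->F: in-degree(F)=1, level(F)>=2
  process G: level=1
    G->A: in-degree(A)=0, level(A)=2, enqueue
    G->F: in-degree(F)=0, level(F)=2, enqueue
  process H: level=1
  process A: level=2
    A->B: in-degree(B)=0, level(B)=3, enqueue
  process F: level=2
  process B: level=3
All levels: A:2, B:3, C:1, D:0, E:0, F:2, G:1, H:1
max level = 3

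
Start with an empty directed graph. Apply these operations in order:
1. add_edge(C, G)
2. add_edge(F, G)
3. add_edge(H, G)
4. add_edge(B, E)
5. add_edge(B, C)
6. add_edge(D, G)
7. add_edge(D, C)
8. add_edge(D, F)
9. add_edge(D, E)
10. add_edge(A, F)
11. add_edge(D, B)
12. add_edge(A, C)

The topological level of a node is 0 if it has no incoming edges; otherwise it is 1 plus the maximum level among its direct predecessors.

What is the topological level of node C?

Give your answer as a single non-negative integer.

Answer: 2

Derivation:
Op 1: add_edge(C, G). Edges now: 1
Op 2: add_edge(F, G). Edges now: 2
Op 3: add_edge(H, G). Edges now: 3
Op 4: add_edge(B, E). Edges now: 4
Op 5: add_edge(B, C). Edges now: 5
Op 6: add_edge(D, G). Edges now: 6
Op 7: add_edge(D, C). Edges now: 7
Op 8: add_edge(D, F). Edges now: 8
Op 9: add_edge(D, E). Edges now: 9
Op 10: add_edge(A, F). Edges now: 10
Op 11: add_edge(D, B). Edges now: 11
Op 12: add_edge(A, C). Edges now: 12
Compute levels (Kahn BFS):
  sources (in-degree 0): A, D, H
  process A: level=0
    A->C: in-degree(C)=2, level(C)>=1
    A->F: in-degree(F)=1, level(F)>=1
  process D: level=0
    D->B: in-degree(B)=0, level(B)=1, enqueue
    D->C: in-degree(C)=1, level(C)>=1
    D->E: in-degree(E)=1, level(E)>=1
    D->F: in-degree(F)=0, level(F)=1, enqueue
    D->G: in-degree(G)=3, level(G)>=1
  process H: level=0
    H->G: in-degree(G)=2, level(G)>=1
  process B: level=1
    B->C: in-degree(C)=0, level(C)=2, enqueue
    B->E: in-degree(E)=0, level(E)=2, enqueue
  process F: level=1
    F->G: in-degree(G)=1, level(G)>=2
  process C: level=2
    C->G: in-degree(G)=0, level(G)=3, enqueue
  process E: level=2
  process G: level=3
All levels: A:0, B:1, C:2, D:0, E:2, F:1, G:3, H:0
level(C) = 2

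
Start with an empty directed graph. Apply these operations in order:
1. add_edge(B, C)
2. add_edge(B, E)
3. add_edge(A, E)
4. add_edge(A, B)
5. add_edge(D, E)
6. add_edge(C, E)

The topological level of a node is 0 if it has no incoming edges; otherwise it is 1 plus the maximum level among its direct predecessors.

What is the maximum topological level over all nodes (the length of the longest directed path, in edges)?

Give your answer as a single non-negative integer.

Op 1: add_edge(B, C). Edges now: 1
Op 2: add_edge(B, E). Edges now: 2
Op 3: add_edge(A, E). Edges now: 3
Op 4: add_edge(A, B). Edges now: 4
Op 5: add_edge(D, E). Edges now: 5
Op 6: add_edge(C, E). Edges now: 6
Compute levels (Kahn BFS):
  sources (in-degree 0): A, D
  process A: level=0
    A->B: in-degree(B)=0, level(B)=1, enqueue
    A->E: in-degree(E)=3, level(E)>=1
  process D: level=0
    D->E: in-degree(E)=2, level(E)>=1
  process B: level=1
    B->C: in-degree(C)=0, level(C)=2, enqueue
    B->E: in-degree(E)=1, level(E)>=2
  process C: level=2
    C->E: in-degree(E)=0, level(E)=3, enqueue
  process E: level=3
All levels: A:0, B:1, C:2, D:0, E:3
max level = 3

Answer: 3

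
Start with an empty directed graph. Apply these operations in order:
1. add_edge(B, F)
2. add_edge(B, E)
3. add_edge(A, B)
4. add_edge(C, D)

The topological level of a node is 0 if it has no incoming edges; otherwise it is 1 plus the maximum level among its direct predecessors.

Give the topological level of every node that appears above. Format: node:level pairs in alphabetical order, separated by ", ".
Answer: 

Op 1: add_edge(B, F). Edges now: 1
Op 2: add_edge(B, E). Edges now: 2
Op 3: add_edge(A, B). Edges now: 3
Op 4: add_edge(C, D). Edges now: 4
Compute levels (Kahn BFS):
  sources (in-degree 0): A, C
  process A: level=0
    A->B: in-degree(B)=0, level(B)=1, enqueue
  process C: level=0
    C->D: in-degree(D)=0, level(D)=1, enqueue
  process B: level=1
    B->E: in-degree(E)=0, level(E)=2, enqueue
    B->F: in-degree(F)=0, level(F)=2, enqueue
  process D: level=1
  process E: level=2
  process F: level=2
All levels: A:0, B:1, C:0, D:1, E:2, F:2

Answer: A:0, B:1, C:0, D:1, E:2, F:2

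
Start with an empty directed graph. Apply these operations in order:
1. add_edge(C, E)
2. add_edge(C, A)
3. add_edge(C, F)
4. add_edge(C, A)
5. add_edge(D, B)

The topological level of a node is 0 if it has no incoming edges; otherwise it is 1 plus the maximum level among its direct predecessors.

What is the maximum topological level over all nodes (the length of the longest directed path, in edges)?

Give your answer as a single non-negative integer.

Answer: 1

Derivation:
Op 1: add_edge(C, E). Edges now: 1
Op 2: add_edge(C, A). Edges now: 2
Op 3: add_edge(C, F). Edges now: 3
Op 4: add_edge(C, A) (duplicate, no change). Edges now: 3
Op 5: add_edge(D, B). Edges now: 4
Compute levels (Kahn BFS):
  sources (in-degree 0): C, D
  process C: level=0
    C->A: in-degree(A)=0, level(A)=1, enqueue
    C->E: in-degree(E)=0, level(E)=1, enqueue
    C->F: in-degree(F)=0, level(F)=1, enqueue
  process D: level=0
    D->B: in-degree(B)=0, level(B)=1, enqueue
  process A: level=1
  process E: level=1
  process F: level=1
  process B: level=1
All levels: A:1, B:1, C:0, D:0, E:1, F:1
max level = 1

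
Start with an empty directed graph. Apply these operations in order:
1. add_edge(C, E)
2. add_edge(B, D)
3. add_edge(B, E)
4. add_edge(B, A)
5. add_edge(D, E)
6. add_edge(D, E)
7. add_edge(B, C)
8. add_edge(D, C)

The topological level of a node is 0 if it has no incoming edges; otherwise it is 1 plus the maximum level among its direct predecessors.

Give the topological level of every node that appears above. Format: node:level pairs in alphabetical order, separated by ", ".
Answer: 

Answer: A:1, B:0, C:2, D:1, E:3

Derivation:
Op 1: add_edge(C, E). Edges now: 1
Op 2: add_edge(B, D). Edges now: 2
Op 3: add_edge(B, E). Edges now: 3
Op 4: add_edge(B, A). Edges now: 4
Op 5: add_edge(D, E). Edges now: 5
Op 6: add_edge(D, E) (duplicate, no change). Edges now: 5
Op 7: add_edge(B, C). Edges now: 6
Op 8: add_edge(D, C). Edges now: 7
Compute levels (Kahn BFS):
  sources (in-degree 0): B
  process B: level=0
    B->A: in-degree(A)=0, level(A)=1, enqueue
    B->C: in-degree(C)=1, level(C)>=1
    B->D: in-degree(D)=0, level(D)=1, enqueue
    B->E: in-degree(E)=2, level(E)>=1
  process A: level=1
  process D: level=1
    D->C: in-degree(C)=0, level(C)=2, enqueue
    D->E: in-degree(E)=1, level(E)>=2
  process C: level=2
    C->E: in-degree(E)=0, level(E)=3, enqueue
  process E: level=3
All levels: A:1, B:0, C:2, D:1, E:3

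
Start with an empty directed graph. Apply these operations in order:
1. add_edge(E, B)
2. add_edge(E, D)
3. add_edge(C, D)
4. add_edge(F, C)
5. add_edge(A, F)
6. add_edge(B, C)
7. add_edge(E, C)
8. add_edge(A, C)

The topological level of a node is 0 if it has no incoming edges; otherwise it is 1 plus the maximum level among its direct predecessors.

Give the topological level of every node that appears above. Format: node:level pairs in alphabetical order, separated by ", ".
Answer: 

Op 1: add_edge(E, B). Edges now: 1
Op 2: add_edge(E, D). Edges now: 2
Op 3: add_edge(C, D). Edges now: 3
Op 4: add_edge(F, C). Edges now: 4
Op 5: add_edge(A, F). Edges now: 5
Op 6: add_edge(B, C). Edges now: 6
Op 7: add_edge(E, C). Edges now: 7
Op 8: add_edge(A, C). Edges now: 8
Compute levels (Kahn BFS):
  sources (in-degree 0): A, E
  process A: level=0
    A->C: in-degree(C)=3, level(C)>=1
    A->F: in-degree(F)=0, level(F)=1, enqueue
  process E: level=0
    E->B: in-degree(B)=0, level(B)=1, enqueue
    E->C: in-degree(C)=2, level(C)>=1
    E->D: in-degree(D)=1, level(D)>=1
  process F: level=1
    F->C: in-degree(C)=1, level(C)>=2
  process B: level=1
    B->C: in-degree(C)=0, level(C)=2, enqueue
  process C: level=2
    C->D: in-degree(D)=0, level(D)=3, enqueue
  process D: level=3
All levels: A:0, B:1, C:2, D:3, E:0, F:1

Answer: A:0, B:1, C:2, D:3, E:0, F:1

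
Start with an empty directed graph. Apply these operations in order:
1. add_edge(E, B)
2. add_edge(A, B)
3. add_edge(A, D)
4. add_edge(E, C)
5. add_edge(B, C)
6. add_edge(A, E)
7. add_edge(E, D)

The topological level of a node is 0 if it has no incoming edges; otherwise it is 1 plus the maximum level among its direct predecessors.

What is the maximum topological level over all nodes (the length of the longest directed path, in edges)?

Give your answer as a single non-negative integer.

Answer: 3

Derivation:
Op 1: add_edge(E, B). Edges now: 1
Op 2: add_edge(A, B). Edges now: 2
Op 3: add_edge(A, D). Edges now: 3
Op 4: add_edge(E, C). Edges now: 4
Op 5: add_edge(B, C). Edges now: 5
Op 6: add_edge(A, E). Edges now: 6
Op 7: add_edge(E, D). Edges now: 7
Compute levels (Kahn BFS):
  sources (in-degree 0): A
  process A: level=0
    A->B: in-degree(B)=1, level(B)>=1
    A->D: in-degree(D)=1, level(D)>=1
    A->E: in-degree(E)=0, level(E)=1, enqueue
  process E: level=1
    E->B: in-degree(B)=0, level(B)=2, enqueue
    E->C: in-degree(C)=1, level(C)>=2
    E->D: in-degree(D)=0, level(D)=2, enqueue
  process B: level=2
    B->C: in-degree(C)=0, level(C)=3, enqueue
  process D: level=2
  process C: level=3
All levels: A:0, B:2, C:3, D:2, E:1
max level = 3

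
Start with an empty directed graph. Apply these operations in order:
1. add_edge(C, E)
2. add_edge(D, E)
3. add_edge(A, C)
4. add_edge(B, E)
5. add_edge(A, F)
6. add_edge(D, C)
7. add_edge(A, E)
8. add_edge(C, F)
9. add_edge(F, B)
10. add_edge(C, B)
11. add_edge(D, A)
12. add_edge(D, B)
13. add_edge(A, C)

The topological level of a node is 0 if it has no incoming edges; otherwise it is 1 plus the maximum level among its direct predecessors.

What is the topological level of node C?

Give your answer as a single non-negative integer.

Op 1: add_edge(C, E). Edges now: 1
Op 2: add_edge(D, E). Edges now: 2
Op 3: add_edge(A, C). Edges now: 3
Op 4: add_edge(B, E). Edges now: 4
Op 5: add_edge(A, F). Edges now: 5
Op 6: add_edge(D, C). Edges now: 6
Op 7: add_edge(A, E). Edges now: 7
Op 8: add_edge(C, F). Edges now: 8
Op 9: add_edge(F, B). Edges now: 9
Op 10: add_edge(C, B). Edges now: 10
Op 11: add_edge(D, A). Edges now: 11
Op 12: add_edge(D, B). Edges now: 12
Op 13: add_edge(A, C) (duplicate, no change). Edges now: 12
Compute levels (Kahn BFS):
  sources (in-degree 0): D
  process D: level=0
    D->A: in-degree(A)=0, level(A)=1, enqueue
    D->B: in-degree(B)=2, level(B)>=1
    D->C: in-degree(C)=1, level(C)>=1
    D->E: in-degree(E)=3, level(E)>=1
  process A: level=1
    A->C: in-degree(C)=0, level(C)=2, enqueue
    A->E: in-degree(E)=2, level(E)>=2
    A->F: in-degree(F)=1, level(F)>=2
  process C: level=2
    C->B: in-degree(B)=1, level(B)>=3
    C->E: in-degree(E)=1, level(E)>=3
    C->F: in-degree(F)=0, level(F)=3, enqueue
  process F: level=3
    F->B: in-degree(B)=0, level(B)=4, enqueue
  process B: level=4
    B->E: in-degree(E)=0, level(E)=5, enqueue
  process E: level=5
All levels: A:1, B:4, C:2, D:0, E:5, F:3
level(C) = 2

Answer: 2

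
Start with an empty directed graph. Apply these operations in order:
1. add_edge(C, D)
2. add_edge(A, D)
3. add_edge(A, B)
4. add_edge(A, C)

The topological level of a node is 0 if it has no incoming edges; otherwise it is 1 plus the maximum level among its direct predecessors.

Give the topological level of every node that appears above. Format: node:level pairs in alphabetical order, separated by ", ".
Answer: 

Answer: A:0, B:1, C:1, D:2

Derivation:
Op 1: add_edge(C, D). Edges now: 1
Op 2: add_edge(A, D). Edges now: 2
Op 3: add_edge(A, B). Edges now: 3
Op 4: add_edge(A, C). Edges now: 4
Compute levels (Kahn BFS):
  sources (in-degree 0): A
  process A: level=0
    A->B: in-degree(B)=0, level(B)=1, enqueue
    A->C: in-degree(C)=0, level(C)=1, enqueue
    A->D: in-degree(D)=1, level(D)>=1
  process B: level=1
  process C: level=1
    C->D: in-degree(D)=0, level(D)=2, enqueue
  process D: level=2
All levels: A:0, B:1, C:1, D:2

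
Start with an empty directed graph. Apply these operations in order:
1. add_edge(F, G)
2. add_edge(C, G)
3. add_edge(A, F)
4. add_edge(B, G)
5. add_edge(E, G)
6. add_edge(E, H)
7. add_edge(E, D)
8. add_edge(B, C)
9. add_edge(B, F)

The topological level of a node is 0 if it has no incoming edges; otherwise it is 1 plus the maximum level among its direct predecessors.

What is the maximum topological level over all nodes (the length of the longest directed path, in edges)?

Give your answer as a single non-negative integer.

Op 1: add_edge(F, G). Edges now: 1
Op 2: add_edge(C, G). Edges now: 2
Op 3: add_edge(A, F). Edges now: 3
Op 4: add_edge(B, G). Edges now: 4
Op 5: add_edge(E, G). Edges now: 5
Op 6: add_edge(E, H). Edges now: 6
Op 7: add_edge(E, D). Edges now: 7
Op 8: add_edge(B, C). Edges now: 8
Op 9: add_edge(B, F). Edges now: 9
Compute levels (Kahn BFS):
  sources (in-degree 0): A, B, E
  process A: level=0
    A->F: in-degree(F)=1, level(F)>=1
  process B: level=0
    B->C: in-degree(C)=0, level(C)=1, enqueue
    B->F: in-degree(F)=0, level(F)=1, enqueue
    B->G: in-degree(G)=3, level(G)>=1
  process E: level=0
    E->D: in-degree(D)=0, level(D)=1, enqueue
    E->G: in-degree(G)=2, level(G)>=1
    E->H: in-degree(H)=0, level(H)=1, enqueue
  process C: level=1
    C->G: in-degree(G)=1, level(G)>=2
  process F: level=1
    F->G: in-degree(G)=0, level(G)=2, enqueue
  process D: level=1
  process H: level=1
  process G: level=2
All levels: A:0, B:0, C:1, D:1, E:0, F:1, G:2, H:1
max level = 2

Answer: 2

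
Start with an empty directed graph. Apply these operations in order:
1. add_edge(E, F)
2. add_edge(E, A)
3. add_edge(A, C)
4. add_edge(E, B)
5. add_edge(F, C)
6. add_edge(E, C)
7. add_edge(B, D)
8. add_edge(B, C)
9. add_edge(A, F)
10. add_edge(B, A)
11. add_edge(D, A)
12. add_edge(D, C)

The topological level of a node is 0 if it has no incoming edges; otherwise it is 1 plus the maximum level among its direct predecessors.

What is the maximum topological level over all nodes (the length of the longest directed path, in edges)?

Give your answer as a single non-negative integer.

Op 1: add_edge(E, F). Edges now: 1
Op 2: add_edge(E, A). Edges now: 2
Op 3: add_edge(A, C). Edges now: 3
Op 4: add_edge(E, B). Edges now: 4
Op 5: add_edge(F, C). Edges now: 5
Op 6: add_edge(E, C). Edges now: 6
Op 7: add_edge(B, D). Edges now: 7
Op 8: add_edge(B, C). Edges now: 8
Op 9: add_edge(A, F). Edges now: 9
Op 10: add_edge(B, A). Edges now: 10
Op 11: add_edge(D, A). Edges now: 11
Op 12: add_edge(D, C). Edges now: 12
Compute levels (Kahn BFS):
  sources (in-degree 0): E
  process E: level=0
    E->A: in-degree(A)=2, level(A)>=1
    E->B: in-degree(B)=0, level(B)=1, enqueue
    E->C: in-degree(C)=4, level(C)>=1
    E->F: in-degree(F)=1, level(F)>=1
  process B: level=1
    B->A: in-degree(A)=1, level(A)>=2
    B->C: in-degree(C)=3, level(C)>=2
    B->D: in-degree(D)=0, level(D)=2, enqueue
  process D: level=2
    D->A: in-degree(A)=0, level(A)=3, enqueue
    D->C: in-degree(C)=2, level(C)>=3
  process A: level=3
    A->C: in-degree(C)=1, level(C)>=4
    A->F: in-degree(F)=0, level(F)=4, enqueue
  process F: level=4
    F->C: in-degree(C)=0, level(C)=5, enqueue
  process C: level=5
All levels: A:3, B:1, C:5, D:2, E:0, F:4
max level = 5

Answer: 5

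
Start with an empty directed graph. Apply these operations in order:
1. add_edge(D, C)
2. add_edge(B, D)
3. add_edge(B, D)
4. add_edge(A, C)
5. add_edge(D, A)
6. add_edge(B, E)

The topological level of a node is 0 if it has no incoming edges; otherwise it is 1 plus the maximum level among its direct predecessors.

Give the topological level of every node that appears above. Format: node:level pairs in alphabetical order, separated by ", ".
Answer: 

Answer: A:2, B:0, C:3, D:1, E:1

Derivation:
Op 1: add_edge(D, C). Edges now: 1
Op 2: add_edge(B, D). Edges now: 2
Op 3: add_edge(B, D) (duplicate, no change). Edges now: 2
Op 4: add_edge(A, C). Edges now: 3
Op 5: add_edge(D, A). Edges now: 4
Op 6: add_edge(B, E). Edges now: 5
Compute levels (Kahn BFS):
  sources (in-degree 0): B
  process B: level=0
    B->D: in-degree(D)=0, level(D)=1, enqueue
    B->E: in-degree(E)=0, level(E)=1, enqueue
  process D: level=1
    D->A: in-degree(A)=0, level(A)=2, enqueue
    D->C: in-degree(C)=1, level(C)>=2
  process E: level=1
  process A: level=2
    A->C: in-degree(C)=0, level(C)=3, enqueue
  process C: level=3
All levels: A:2, B:0, C:3, D:1, E:1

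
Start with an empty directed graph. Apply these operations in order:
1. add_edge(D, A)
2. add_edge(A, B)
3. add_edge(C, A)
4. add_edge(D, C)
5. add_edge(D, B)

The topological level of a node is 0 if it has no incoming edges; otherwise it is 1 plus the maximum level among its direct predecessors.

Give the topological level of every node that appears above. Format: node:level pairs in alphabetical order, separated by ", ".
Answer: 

Op 1: add_edge(D, A). Edges now: 1
Op 2: add_edge(A, B). Edges now: 2
Op 3: add_edge(C, A). Edges now: 3
Op 4: add_edge(D, C). Edges now: 4
Op 5: add_edge(D, B). Edges now: 5
Compute levels (Kahn BFS):
  sources (in-degree 0): D
  process D: level=0
    D->A: in-degree(A)=1, level(A)>=1
    D->B: in-degree(B)=1, level(B)>=1
    D->C: in-degree(C)=0, level(C)=1, enqueue
  process C: level=1
    C->A: in-degree(A)=0, level(A)=2, enqueue
  process A: level=2
    A->B: in-degree(B)=0, level(B)=3, enqueue
  process B: level=3
All levels: A:2, B:3, C:1, D:0

Answer: A:2, B:3, C:1, D:0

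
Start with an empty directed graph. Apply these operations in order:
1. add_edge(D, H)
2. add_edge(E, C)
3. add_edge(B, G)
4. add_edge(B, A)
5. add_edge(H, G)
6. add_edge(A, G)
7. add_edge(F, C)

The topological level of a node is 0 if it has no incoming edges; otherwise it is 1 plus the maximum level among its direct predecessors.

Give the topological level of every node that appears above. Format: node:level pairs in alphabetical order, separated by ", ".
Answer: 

Op 1: add_edge(D, H). Edges now: 1
Op 2: add_edge(E, C). Edges now: 2
Op 3: add_edge(B, G). Edges now: 3
Op 4: add_edge(B, A). Edges now: 4
Op 5: add_edge(H, G). Edges now: 5
Op 6: add_edge(A, G). Edges now: 6
Op 7: add_edge(F, C). Edges now: 7
Compute levels (Kahn BFS):
  sources (in-degree 0): B, D, E, F
  process B: level=0
    B->A: in-degree(A)=0, level(A)=1, enqueue
    B->G: in-degree(G)=2, level(G)>=1
  process D: level=0
    D->H: in-degree(H)=0, level(H)=1, enqueue
  process E: level=0
    E->C: in-degree(C)=1, level(C)>=1
  process F: level=0
    F->C: in-degree(C)=0, level(C)=1, enqueue
  process A: level=1
    A->G: in-degree(G)=1, level(G)>=2
  process H: level=1
    H->G: in-degree(G)=0, level(G)=2, enqueue
  process C: level=1
  process G: level=2
All levels: A:1, B:0, C:1, D:0, E:0, F:0, G:2, H:1

Answer: A:1, B:0, C:1, D:0, E:0, F:0, G:2, H:1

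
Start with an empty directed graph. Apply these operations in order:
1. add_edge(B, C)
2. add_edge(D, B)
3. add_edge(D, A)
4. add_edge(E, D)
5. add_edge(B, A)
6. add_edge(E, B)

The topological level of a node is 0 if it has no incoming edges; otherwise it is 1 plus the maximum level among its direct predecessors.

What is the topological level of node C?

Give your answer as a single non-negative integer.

Answer: 3

Derivation:
Op 1: add_edge(B, C). Edges now: 1
Op 2: add_edge(D, B). Edges now: 2
Op 3: add_edge(D, A). Edges now: 3
Op 4: add_edge(E, D). Edges now: 4
Op 5: add_edge(B, A). Edges now: 5
Op 6: add_edge(E, B). Edges now: 6
Compute levels (Kahn BFS):
  sources (in-degree 0): E
  process E: level=0
    E->B: in-degree(B)=1, level(B)>=1
    E->D: in-degree(D)=0, level(D)=1, enqueue
  process D: level=1
    D->A: in-degree(A)=1, level(A)>=2
    D->B: in-degree(B)=0, level(B)=2, enqueue
  process B: level=2
    B->A: in-degree(A)=0, level(A)=3, enqueue
    B->C: in-degree(C)=0, level(C)=3, enqueue
  process A: level=3
  process C: level=3
All levels: A:3, B:2, C:3, D:1, E:0
level(C) = 3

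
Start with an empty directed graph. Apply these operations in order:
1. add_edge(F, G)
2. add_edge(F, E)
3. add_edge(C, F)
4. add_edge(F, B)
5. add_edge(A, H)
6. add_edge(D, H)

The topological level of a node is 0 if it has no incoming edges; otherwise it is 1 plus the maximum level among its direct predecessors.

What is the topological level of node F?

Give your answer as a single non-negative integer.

Answer: 1

Derivation:
Op 1: add_edge(F, G). Edges now: 1
Op 2: add_edge(F, E). Edges now: 2
Op 3: add_edge(C, F). Edges now: 3
Op 4: add_edge(F, B). Edges now: 4
Op 5: add_edge(A, H). Edges now: 5
Op 6: add_edge(D, H). Edges now: 6
Compute levels (Kahn BFS):
  sources (in-degree 0): A, C, D
  process A: level=0
    A->H: in-degree(H)=1, level(H)>=1
  process C: level=0
    C->F: in-degree(F)=0, level(F)=1, enqueue
  process D: level=0
    D->H: in-degree(H)=0, level(H)=1, enqueue
  process F: level=1
    F->B: in-degree(B)=0, level(B)=2, enqueue
    F->E: in-degree(E)=0, level(E)=2, enqueue
    F->G: in-degree(G)=0, level(G)=2, enqueue
  process H: level=1
  process B: level=2
  process E: level=2
  process G: level=2
All levels: A:0, B:2, C:0, D:0, E:2, F:1, G:2, H:1
level(F) = 1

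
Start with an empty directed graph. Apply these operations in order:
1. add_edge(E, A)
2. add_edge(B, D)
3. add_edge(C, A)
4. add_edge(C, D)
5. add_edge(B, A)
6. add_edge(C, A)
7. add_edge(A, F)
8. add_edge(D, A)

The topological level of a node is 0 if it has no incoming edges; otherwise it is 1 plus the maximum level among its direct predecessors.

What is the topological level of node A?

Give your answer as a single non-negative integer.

Answer: 2

Derivation:
Op 1: add_edge(E, A). Edges now: 1
Op 2: add_edge(B, D). Edges now: 2
Op 3: add_edge(C, A). Edges now: 3
Op 4: add_edge(C, D). Edges now: 4
Op 5: add_edge(B, A). Edges now: 5
Op 6: add_edge(C, A) (duplicate, no change). Edges now: 5
Op 7: add_edge(A, F). Edges now: 6
Op 8: add_edge(D, A). Edges now: 7
Compute levels (Kahn BFS):
  sources (in-degree 0): B, C, E
  process B: level=0
    B->A: in-degree(A)=3, level(A)>=1
    B->D: in-degree(D)=1, level(D)>=1
  process C: level=0
    C->A: in-degree(A)=2, level(A)>=1
    C->D: in-degree(D)=0, level(D)=1, enqueue
  process E: level=0
    E->A: in-degree(A)=1, level(A)>=1
  process D: level=1
    D->A: in-degree(A)=0, level(A)=2, enqueue
  process A: level=2
    A->F: in-degree(F)=0, level(F)=3, enqueue
  process F: level=3
All levels: A:2, B:0, C:0, D:1, E:0, F:3
level(A) = 2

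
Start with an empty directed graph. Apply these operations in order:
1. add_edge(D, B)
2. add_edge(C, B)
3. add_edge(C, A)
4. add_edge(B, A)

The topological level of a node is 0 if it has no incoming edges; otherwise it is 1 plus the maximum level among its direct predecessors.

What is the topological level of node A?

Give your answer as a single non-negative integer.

Answer: 2

Derivation:
Op 1: add_edge(D, B). Edges now: 1
Op 2: add_edge(C, B). Edges now: 2
Op 3: add_edge(C, A). Edges now: 3
Op 4: add_edge(B, A). Edges now: 4
Compute levels (Kahn BFS):
  sources (in-degree 0): C, D
  process C: level=0
    C->A: in-degree(A)=1, level(A)>=1
    C->B: in-degree(B)=1, level(B)>=1
  process D: level=0
    D->B: in-degree(B)=0, level(B)=1, enqueue
  process B: level=1
    B->A: in-degree(A)=0, level(A)=2, enqueue
  process A: level=2
All levels: A:2, B:1, C:0, D:0
level(A) = 2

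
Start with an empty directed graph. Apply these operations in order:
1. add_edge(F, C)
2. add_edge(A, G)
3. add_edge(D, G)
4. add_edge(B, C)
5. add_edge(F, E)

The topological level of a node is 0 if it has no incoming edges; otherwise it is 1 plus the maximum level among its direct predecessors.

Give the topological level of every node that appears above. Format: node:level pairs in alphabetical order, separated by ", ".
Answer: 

Answer: A:0, B:0, C:1, D:0, E:1, F:0, G:1

Derivation:
Op 1: add_edge(F, C). Edges now: 1
Op 2: add_edge(A, G). Edges now: 2
Op 3: add_edge(D, G). Edges now: 3
Op 4: add_edge(B, C). Edges now: 4
Op 5: add_edge(F, E). Edges now: 5
Compute levels (Kahn BFS):
  sources (in-degree 0): A, B, D, F
  process A: level=0
    A->G: in-degree(G)=1, level(G)>=1
  process B: level=0
    B->C: in-degree(C)=1, level(C)>=1
  process D: level=0
    D->G: in-degree(G)=0, level(G)=1, enqueue
  process F: level=0
    F->C: in-degree(C)=0, level(C)=1, enqueue
    F->E: in-degree(E)=0, level(E)=1, enqueue
  process G: level=1
  process C: level=1
  process E: level=1
All levels: A:0, B:0, C:1, D:0, E:1, F:0, G:1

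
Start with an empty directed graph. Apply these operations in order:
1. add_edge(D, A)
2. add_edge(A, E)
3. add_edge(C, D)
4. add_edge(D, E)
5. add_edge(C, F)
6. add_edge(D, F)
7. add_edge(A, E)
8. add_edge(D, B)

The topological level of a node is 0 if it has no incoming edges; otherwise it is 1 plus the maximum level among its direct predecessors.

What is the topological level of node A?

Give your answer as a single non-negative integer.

Answer: 2

Derivation:
Op 1: add_edge(D, A). Edges now: 1
Op 2: add_edge(A, E). Edges now: 2
Op 3: add_edge(C, D). Edges now: 3
Op 4: add_edge(D, E). Edges now: 4
Op 5: add_edge(C, F). Edges now: 5
Op 6: add_edge(D, F). Edges now: 6
Op 7: add_edge(A, E) (duplicate, no change). Edges now: 6
Op 8: add_edge(D, B). Edges now: 7
Compute levels (Kahn BFS):
  sources (in-degree 0): C
  process C: level=0
    C->D: in-degree(D)=0, level(D)=1, enqueue
    C->F: in-degree(F)=1, level(F)>=1
  process D: level=1
    D->A: in-degree(A)=0, level(A)=2, enqueue
    D->B: in-degree(B)=0, level(B)=2, enqueue
    D->E: in-degree(E)=1, level(E)>=2
    D->F: in-degree(F)=0, level(F)=2, enqueue
  process A: level=2
    A->E: in-degree(E)=0, level(E)=3, enqueue
  process B: level=2
  process F: level=2
  process E: level=3
All levels: A:2, B:2, C:0, D:1, E:3, F:2
level(A) = 2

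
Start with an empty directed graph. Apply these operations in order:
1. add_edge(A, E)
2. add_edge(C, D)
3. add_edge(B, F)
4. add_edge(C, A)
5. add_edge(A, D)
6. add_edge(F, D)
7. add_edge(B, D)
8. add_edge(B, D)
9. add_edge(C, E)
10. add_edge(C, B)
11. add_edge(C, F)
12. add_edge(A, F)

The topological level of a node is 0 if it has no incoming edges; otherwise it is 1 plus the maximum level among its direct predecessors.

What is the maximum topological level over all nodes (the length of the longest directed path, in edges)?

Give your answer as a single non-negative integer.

Op 1: add_edge(A, E). Edges now: 1
Op 2: add_edge(C, D). Edges now: 2
Op 3: add_edge(B, F). Edges now: 3
Op 4: add_edge(C, A). Edges now: 4
Op 5: add_edge(A, D). Edges now: 5
Op 6: add_edge(F, D). Edges now: 6
Op 7: add_edge(B, D). Edges now: 7
Op 8: add_edge(B, D) (duplicate, no change). Edges now: 7
Op 9: add_edge(C, E). Edges now: 8
Op 10: add_edge(C, B). Edges now: 9
Op 11: add_edge(C, F). Edges now: 10
Op 12: add_edge(A, F). Edges now: 11
Compute levels (Kahn BFS):
  sources (in-degree 0): C
  process C: level=0
    C->A: in-degree(A)=0, level(A)=1, enqueue
    C->B: in-degree(B)=0, level(B)=1, enqueue
    C->D: in-degree(D)=3, level(D)>=1
    C->E: in-degree(E)=1, level(E)>=1
    C->F: in-degree(F)=2, level(F)>=1
  process A: level=1
    A->D: in-degree(D)=2, level(D)>=2
    A->E: in-degree(E)=0, level(E)=2, enqueue
    A->F: in-degree(F)=1, level(F)>=2
  process B: level=1
    B->D: in-degree(D)=1, level(D)>=2
    B->F: in-degree(F)=0, level(F)=2, enqueue
  process E: level=2
  process F: level=2
    F->D: in-degree(D)=0, level(D)=3, enqueue
  process D: level=3
All levels: A:1, B:1, C:0, D:3, E:2, F:2
max level = 3

Answer: 3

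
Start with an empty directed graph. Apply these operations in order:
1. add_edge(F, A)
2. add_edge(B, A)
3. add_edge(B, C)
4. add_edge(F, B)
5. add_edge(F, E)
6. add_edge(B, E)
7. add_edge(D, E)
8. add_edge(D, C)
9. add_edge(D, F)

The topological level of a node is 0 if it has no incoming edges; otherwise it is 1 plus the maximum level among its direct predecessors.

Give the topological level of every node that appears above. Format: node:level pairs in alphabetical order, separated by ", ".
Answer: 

Answer: A:3, B:2, C:3, D:0, E:3, F:1

Derivation:
Op 1: add_edge(F, A). Edges now: 1
Op 2: add_edge(B, A). Edges now: 2
Op 3: add_edge(B, C). Edges now: 3
Op 4: add_edge(F, B). Edges now: 4
Op 5: add_edge(F, E). Edges now: 5
Op 6: add_edge(B, E). Edges now: 6
Op 7: add_edge(D, E). Edges now: 7
Op 8: add_edge(D, C). Edges now: 8
Op 9: add_edge(D, F). Edges now: 9
Compute levels (Kahn BFS):
  sources (in-degree 0): D
  process D: level=0
    D->C: in-degree(C)=1, level(C)>=1
    D->E: in-degree(E)=2, level(E)>=1
    D->F: in-degree(F)=0, level(F)=1, enqueue
  process F: level=1
    F->A: in-degree(A)=1, level(A)>=2
    F->B: in-degree(B)=0, level(B)=2, enqueue
    F->E: in-degree(E)=1, level(E)>=2
  process B: level=2
    B->A: in-degree(A)=0, level(A)=3, enqueue
    B->C: in-degree(C)=0, level(C)=3, enqueue
    B->E: in-degree(E)=0, level(E)=3, enqueue
  process A: level=3
  process C: level=3
  process E: level=3
All levels: A:3, B:2, C:3, D:0, E:3, F:1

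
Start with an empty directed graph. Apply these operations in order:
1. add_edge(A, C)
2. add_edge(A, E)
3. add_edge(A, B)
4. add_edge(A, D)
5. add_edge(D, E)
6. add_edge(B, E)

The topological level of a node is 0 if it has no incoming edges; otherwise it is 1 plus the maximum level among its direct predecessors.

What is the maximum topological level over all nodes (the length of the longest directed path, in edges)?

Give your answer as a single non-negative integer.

Answer: 2

Derivation:
Op 1: add_edge(A, C). Edges now: 1
Op 2: add_edge(A, E). Edges now: 2
Op 3: add_edge(A, B). Edges now: 3
Op 4: add_edge(A, D). Edges now: 4
Op 5: add_edge(D, E). Edges now: 5
Op 6: add_edge(B, E). Edges now: 6
Compute levels (Kahn BFS):
  sources (in-degree 0): A
  process A: level=0
    A->B: in-degree(B)=0, level(B)=1, enqueue
    A->C: in-degree(C)=0, level(C)=1, enqueue
    A->D: in-degree(D)=0, level(D)=1, enqueue
    A->E: in-degree(E)=2, level(E)>=1
  process B: level=1
    B->E: in-degree(E)=1, level(E)>=2
  process C: level=1
  process D: level=1
    D->E: in-degree(E)=0, level(E)=2, enqueue
  process E: level=2
All levels: A:0, B:1, C:1, D:1, E:2
max level = 2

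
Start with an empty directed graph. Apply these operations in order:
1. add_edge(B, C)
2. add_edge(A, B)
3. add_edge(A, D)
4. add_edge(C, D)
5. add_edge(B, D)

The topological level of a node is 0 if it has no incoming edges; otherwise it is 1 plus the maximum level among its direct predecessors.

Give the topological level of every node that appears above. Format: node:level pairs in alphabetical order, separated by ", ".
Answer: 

Answer: A:0, B:1, C:2, D:3

Derivation:
Op 1: add_edge(B, C). Edges now: 1
Op 2: add_edge(A, B). Edges now: 2
Op 3: add_edge(A, D). Edges now: 3
Op 4: add_edge(C, D). Edges now: 4
Op 5: add_edge(B, D). Edges now: 5
Compute levels (Kahn BFS):
  sources (in-degree 0): A
  process A: level=0
    A->B: in-degree(B)=0, level(B)=1, enqueue
    A->D: in-degree(D)=2, level(D)>=1
  process B: level=1
    B->C: in-degree(C)=0, level(C)=2, enqueue
    B->D: in-degree(D)=1, level(D)>=2
  process C: level=2
    C->D: in-degree(D)=0, level(D)=3, enqueue
  process D: level=3
All levels: A:0, B:1, C:2, D:3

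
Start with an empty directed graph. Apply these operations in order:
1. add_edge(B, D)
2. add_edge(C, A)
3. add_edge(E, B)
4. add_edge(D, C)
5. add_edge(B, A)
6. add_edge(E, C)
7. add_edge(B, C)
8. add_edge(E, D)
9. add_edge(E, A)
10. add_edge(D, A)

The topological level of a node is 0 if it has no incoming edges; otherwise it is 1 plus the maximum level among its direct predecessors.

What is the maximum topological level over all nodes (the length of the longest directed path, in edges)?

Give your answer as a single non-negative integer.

Answer: 4

Derivation:
Op 1: add_edge(B, D). Edges now: 1
Op 2: add_edge(C, A). Edges now: 2
Op 3: add_edge(E, B). Edges now: 3
Op 4: add_edge(D, C). Edges now: 4
Op 5: add_edge(B, A). Edges now: 5
Op 6: add_edge(E, C). Edges now: 6
Op 7: add_edge(B, C). Edges now: 7
Op 8: add_edge(E, D). Edges now: 8
Op 9: add_edge(E, A). Edges now: 9
Op 10: add_edge(D, A). Edges now: 10
Compute levels (Kahn BFS):
  sources (in-degree 0): E
  process E: level=0
    E->A: in-degree(A)=3, level(A)>=1
    E->B: in-degree(B)=0, level(B)=1, enqueue
    E->C: in-degree(C)=2, level(C)>=1
    E->D: in-degree(D)=1, level(D)>=1
  process B: level=1
    B->A: in-degree(A)=2, level(A)>=2
    B->C: in-degree(C)=1, level(C)>=2
    B->D: in-degree(D)=0, level(D)=2, enqueue
  process D: level=2
    D->A: in-degree(A)=1, level(A)>=3
    D->C: in-degree(C)=0, level(C)=3, enqueue
  process C: level=3
    C->A: in-degree(A)=0, level(A)=4, enqueue
  process A: level=4
All levels: A:4, B:1, C:3, D:2, E:0
max level = 4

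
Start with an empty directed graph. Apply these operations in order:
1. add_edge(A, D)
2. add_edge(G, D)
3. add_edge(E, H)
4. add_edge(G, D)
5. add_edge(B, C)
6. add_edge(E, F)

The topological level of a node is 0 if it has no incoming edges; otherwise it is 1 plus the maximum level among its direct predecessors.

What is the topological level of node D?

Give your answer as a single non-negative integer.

Op 1: add_edge(A, D). Edges now: 1
Op 2: add_edge(G, D). Edges now: 2
Op 3: add_edge(E, H). Edges now: 3
Op 4: add_edge(G, D) (duplicate, no change). Edges now: 3
Op 5: add_edge(B, C). Edges now: 4
Op 6: add_edge(E, F). Edges now: 5
Compute levels (Kahn BFS):
  sources (in-degree 0): A, B, E, G
  process A: level=0
    A->D: in-degree(D)=1, level(D)>=1
  process B: level=0
    B->C: in-degree(C)=0, level(C)=1, enqueue
  process E: level=0
    E->F: in-degree(F)=0, level(F)=1, enqueue
    E->H: in-degree(H)=0, level(H)=1, enqueue
  process G: level=0
    G->D: in-degree(D)=0, level(D)=1, enqueue
  process C: level=1
  process F: level=1
  process H: level=1
  process D: level=1
All levels: A:0, B:0, C:1, D:1, E:0, F:1, G:0, H:1
level(D) = 1

Answer: 1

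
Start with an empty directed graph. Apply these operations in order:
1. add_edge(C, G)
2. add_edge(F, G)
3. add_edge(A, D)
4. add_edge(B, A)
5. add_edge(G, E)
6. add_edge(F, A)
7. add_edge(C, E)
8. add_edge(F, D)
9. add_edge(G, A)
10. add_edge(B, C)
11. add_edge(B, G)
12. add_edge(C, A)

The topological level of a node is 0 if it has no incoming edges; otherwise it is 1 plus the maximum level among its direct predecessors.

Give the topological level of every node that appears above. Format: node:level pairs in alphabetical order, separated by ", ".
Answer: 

Op 1: add_edge(C, G). Edges now: 1
Op 2: add_edge(F, G). Edges now: 2
Op 3: add_edge(A, D). Edges now: 3
Op 4: add_edge(B, A). Edges now: 4
Op 5: add_edge(G, E). Edges now: 5
Op 6: add_edge(F, A). Edges now: 6
Op 7: add_edge(C, E). Edges now: 7
Op 8: add_edge(F, D). Edges now: 8
Op 9: add_edge(G, A). Edges now: 9
Op 10: add_edge(B, C). Edges now: 10
Op 11: add_edge(B, G). Edges now: 11
Op 12: add_edge(C, A). Edges now: 12
Compute levels (Kahn BFS):
  sources (in-degree 0): B, F
  process B: level=0
    B->A: in-degree(A)=3, level(A)>=1
    B->C: in-degree(C)=0, level(C)=1, enqueue
    B->G: in-degree(G)=2, level(G)>=1
  process F: level=0
    F->A: in-degree(A)=2, level(A)>=1
    F->D: in-degree(D)=1, level(D)>=1
    F->G: in-degree(G)=1, level(G)>=1
  process C: level=1
    C->A: in-degree(A)=1, level(A)>=2
    C->E: in-degree(E)=1, level(E)>=2
    C->G: in-degree(G)=0, level(G)=2, enqueue
  process G: level=2
    G->A: in-degree(A)=0, level(A)=3, enqueue
    G->E: in-degree(E)=0, level(E)=3, enqueue
  process A: level=3
    A->D: in-degree(D)=0, level(D)=4, enqueue
  process E: level=3
  process D: level=4
All levels: A:3, B:0, C:1, D:4, E:3, F:0, G:2

Answer: A:3, B:0, C:1, D:4, E:3, F:0, G:2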